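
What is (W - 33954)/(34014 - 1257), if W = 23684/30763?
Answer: -1044503218/1007703591 ≈ -1.0365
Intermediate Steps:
W = 23684/30763 (W = 23684*(1/30763) = 23684/30763 ≈ 0.76989)
(W - 33954)/(34014 - 1257) = (23684/30763 - 33954)/(34014 - 1257) = -1044503218/30763/32757 = -1044503218/30763*1/32757 = -1044503218/1007703591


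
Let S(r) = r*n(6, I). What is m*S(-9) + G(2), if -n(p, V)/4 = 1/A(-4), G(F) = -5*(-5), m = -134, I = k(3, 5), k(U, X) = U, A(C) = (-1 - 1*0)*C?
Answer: -1181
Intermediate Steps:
A(C) = -C (A(C) = (-1 + 0)*C = -C)
I = 3
G(F) = 25
n(p, V) = -1 (n(p, V) = -4/((-1*(-4))) = -4/4 = -4*¼ = -1)
S(r) = -r (S(r) = r*(-1) = -r)
m*S(-9) + G(2) = -(-134)*(-9) + 25 = -134*9 + 25 = -1206 + 25 = -1181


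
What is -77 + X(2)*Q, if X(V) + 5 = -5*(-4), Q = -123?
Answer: -1922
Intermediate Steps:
X(V) = 15 (X(V) = -5 - 5*(-4) = -5 + 20 = 15)
-77 + X(2)*Q = -77 + 15*(-123) = -77 - 1845 = -1922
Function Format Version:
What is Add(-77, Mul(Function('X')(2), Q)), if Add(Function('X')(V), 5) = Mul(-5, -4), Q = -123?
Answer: -1922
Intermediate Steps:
Function('X')(V) = 15 (Function('X')(V) = Add(-5, Mul(-5, -4)) = Add(-5, 20) = 15)
Add(-77, Mul(Function('X')(2), Q)) = Add(-77, Mul(15, -123)) = Add(-77, -1845) = -1922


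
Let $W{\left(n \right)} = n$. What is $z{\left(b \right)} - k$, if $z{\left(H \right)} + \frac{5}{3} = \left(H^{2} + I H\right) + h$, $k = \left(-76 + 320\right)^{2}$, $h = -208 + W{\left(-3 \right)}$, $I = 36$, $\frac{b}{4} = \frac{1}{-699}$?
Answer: $- \frac{29193358922}{488601} \approx -59749.0$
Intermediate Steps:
$b = - \frac{4}{699}$ ($b = \frac{4}{-699} = 4 \left(- \frac{1}{699}\right) = - \frac{4}{699} \approx -0.0057225$)
$h = -211$ ($h = -208 - 3 = -211$)
$k = 59536$ ($k = 244^{2} = 59536$)
$z{\left(H \right)} = - \frac{638}{3} + H^{2} + 36 H$ ($z{\left(H \right)} = - \frac{5}{3} - \left(211 - H^{2} - 36 H\right) = - \frac{5}{3} + \left(-211 + H^{2} + 36 H\right) = - \frac{638}{3} + H^{2} + 36 H$)
$z{\left(b \right)} - k = \left(- \frac{638}{3} + \left(- \frac{4}{699}\right)^{2} + 36 \left(- \frac{4}{699}\right)\right) - 59536 = \left(- \frac{638}{3} + \frac{16}{488601} - \frac{48}{233}\right) - 59536 = - \frac{104009786}{488601} - 59536 = - \frac{29193358922}{488601}$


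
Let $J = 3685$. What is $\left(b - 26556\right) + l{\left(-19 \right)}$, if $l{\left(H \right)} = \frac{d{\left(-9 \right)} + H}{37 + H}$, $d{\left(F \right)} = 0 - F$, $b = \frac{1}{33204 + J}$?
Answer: $- \frac{8816802992}{332001} \approx -26557.0$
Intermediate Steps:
$b = \frac{1}{36889}$ ($b = \frac{1}{33204 + 3685} = \frac{1}{36889} \approx 2.7108 \cdot 10^{-5}$)
$d{\left(F \right)} = - F$
$l{\left(H \right)} = \frac{9 + H}{37 + H}$ ($l{\left(H \right)} = \frac{\left(-1\right) \left(-9\right) + H}{37 + H} = \frac{9 + H}{37 + H}$)
$\left(b - 26556\right) + l{\left(-19 \right)} = \left(\frac{1}{36889} - 26556\right) + \frac{9 - 19}{37 - 19} = - \frac{979624283}{36889} + \frac{1}{18} \left(-10\right) = - \frac{979624283}{36889} - \frac{5}{9} = - \frac{8816802992}{332001}$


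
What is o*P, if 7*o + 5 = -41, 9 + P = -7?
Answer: 736/7 ≈ 105.14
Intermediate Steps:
P = -16 (P = -9 - 7 = -16)
o = -46/7 (o = -5/7 + (⅐)*(-41) = -5/7 - 41/7 = -46/7 ≈ -6.5714)
o*P = -46/7*(-16) = 736/7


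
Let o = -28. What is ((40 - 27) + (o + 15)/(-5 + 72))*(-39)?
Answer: -33462/67 ≈ -499.43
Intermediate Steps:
((40 - 27) + (o + 15)/(-5 + 72))*(-39) = ((40 - 27) + (-28 + 15)/(-5 + 72))*(-39) = (13 - 13/67)*(-39) = (858/67)*(-39) = -33462/67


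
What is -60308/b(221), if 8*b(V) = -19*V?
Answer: 482464/4199 ≈ 114.90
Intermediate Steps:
b(V) = -19*V/8 (b(V) = (-19*V)/8 = -19*V/8)
-60308/b(221) = -60308/((-19/8*221)) = -60308/(-4199/8) = -60308*(-8/4199) = 482464/4199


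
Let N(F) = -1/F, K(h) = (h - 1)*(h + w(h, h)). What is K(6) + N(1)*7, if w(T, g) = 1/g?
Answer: 143/6 ≈ 23.833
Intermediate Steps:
K(h) = (-1 + h)*(h + 1/h) (K(h) = (h - 1)*(h + 1/h) = (-1 + h)*(h + 1/h))
K(6) + N(1)*7 = (1 + 6² - 1*6 - 1/6) - 1/1*7 = (1 + 36 - 6 - 1*⅙) - 1*1*7 = (1 + 36 - 6 - ⅙) - 1*7 = 185/6 - 7 = 143/6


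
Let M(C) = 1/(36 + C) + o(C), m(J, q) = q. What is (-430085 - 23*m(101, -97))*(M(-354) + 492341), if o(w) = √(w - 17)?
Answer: -11164453438033/53 - 427854*I*√371 ≈ -2.1065e+11 - 8.241e+6*I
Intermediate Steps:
o(w) = √(-17 + w)
M(C) = √(-17 + C) + 1/(36 + C) (M(C) = 1/(36 + C) + √(-17 + C) = √(-17 + C) + 1/(36 + C))
(-430085 - 23*m(101, -97))*(M(-354) + 492341) = (-430085 - 23*(-97))*((1 + 36*√(-17 - 354) - 354*√(-17 - 354))/(36 - 354) + 492341) = (-430085 + 2231)*((1 + 36*√(-371) - 354*I*√371)/(-318) + 492341) = -427854*(-(1 + 36*(I*√371) - 354*I*√371)/318 + 492341) = -427854*(-(1 + 36*I*√371 - 354*I*√371)/318 + 492341) = -427854*(-(1 - 318*I*√371)/318 + 492341) = -427854*((-1/318 + I*√371) + 492341) = -427854*(156564437/318 + I*√371) = -11164453438033/53 - 427854*I*√371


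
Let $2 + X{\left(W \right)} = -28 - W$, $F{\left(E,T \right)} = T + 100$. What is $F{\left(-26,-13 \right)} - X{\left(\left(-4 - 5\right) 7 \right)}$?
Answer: $54$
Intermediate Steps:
$F{\left(E,T \right)} = 100 + T$
$X{\left(W \right)} = -30 - W$ ($X{\left(W \right)} = -2 - \left(28 + W\right) = -30 - W$)
$F{\left(-26,-13 \right)} - X{\left(\left(-4 - 5\right) 7 \right)} = \left(100 - 13\right) - \left(-30 - \left(-4 - 5\right) 7\right) = 87 - \left(-30 - \left(-9\right) 7\right) = 87 - \left(-30 - -63\right) = 87 - \left(-30 + 63\right) = 87 - 33 = 54$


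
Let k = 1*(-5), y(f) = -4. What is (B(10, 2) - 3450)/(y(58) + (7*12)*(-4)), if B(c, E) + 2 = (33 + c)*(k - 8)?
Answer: 4011/340 ≈ 11.797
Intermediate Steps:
k = -5
B(c, E) = -431 - 13*c (B(c, E) = -2 + (33 + c)*(-5 - 8) = -2 + (33 + c)*(-13) = -2 + (-429 - 13*c) = -431 - 13*c)
(B(10, 2) - 3450)/(y(58) + (7*12)*(-4)) = ((-431 - 13*10) - 3450)/(-4 + (7*12)*(-4)) = ((-431 - 130) - 3450)/(-4 + 84*(-4)) = (-561 - 3450)/(-4 - 336) = -4011/(-340) = -4011*(-1/340) = 4011/340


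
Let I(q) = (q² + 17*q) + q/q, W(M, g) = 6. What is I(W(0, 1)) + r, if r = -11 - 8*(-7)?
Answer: 184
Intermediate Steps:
r = 45 (r = -11 + 56 = 45)
I(q) = 1 + q² + 17*q (I(q) = (q² + 17*q) + 1 = 1 + q² + 17*q)
I(W(0, 1)) + r = (1 + 6² + 17*6) + 45 = (1 + 36 + 102) + 45 = 139 + 45 = 184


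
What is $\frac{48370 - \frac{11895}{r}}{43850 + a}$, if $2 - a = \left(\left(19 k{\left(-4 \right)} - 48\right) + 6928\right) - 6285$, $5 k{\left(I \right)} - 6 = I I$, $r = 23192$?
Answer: $\frac{431455825}{385106728} \approx 1.1204$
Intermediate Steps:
$k{\left(I \right)} = \frac{6}{5} + \frac{I^{2}}{5}$ ($k{\left(I \right)} = \frac{6}{5} + \frac{I I}{5} = \frac{6}{5} + \frac{I^{2}}{5}$)
$a = - \frac{3383}{5}$ ($a = 2 - \left(\left(\left(19 \left(\frac{6}{5} + \frac{\left(-4\right)^{2}}{5}\right) - 48\right) + 6928\right) - 6285\right) = 2 - \left(\left(\left(19 \left(\frac{6}{5} + \frac{1}{5} \cdot 16\right) - 48\right) + 6928\right) - 6285\right) = 2 - \left(\left(\left(19 \left(\frac{6}{5} + \frac{16}{5}\right) - 48\right) + 6928\right) - 6285\right) = 2 - \left(\left(\left(19 \cdot \frac{22}{5} - 48\right) + 6928\right) - 6285\right) = 2 - \left(\left(\left(\frac{418}{5} - 48\right) + 6928\right) - 6285\right) = 2 - \left(\left(\frac{178}{5} + 6928\right) - 6285\right) = 2 - \left(\frac{34818}{5} - 6285\right) = 2 - \frac{3393}{5} = - \frac{3383}{5} \approx -676.6$)
$\frac{48370 - \frac{11895}{r}}{43850 + a} = \frac{48370 - \frac{11895}{23192}}{43850 - \frac{3383}{5}} = \frac{48370 - \frac{915}{1784}}{\frac{215867}{5}} = \left(48370 - \frac{915}{1784}\right) \frac{5}{215867} = \frac{86291165}{1784} \cdot \frac{5}{215867} = \frac{431455825}{385106728}$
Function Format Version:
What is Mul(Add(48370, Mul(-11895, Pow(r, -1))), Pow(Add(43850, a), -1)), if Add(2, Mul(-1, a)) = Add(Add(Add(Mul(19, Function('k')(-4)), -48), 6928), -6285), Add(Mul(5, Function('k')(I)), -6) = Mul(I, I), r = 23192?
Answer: Rational(431455825, 385106728) ≈ 1.1204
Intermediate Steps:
Function('k')(I) = Add(Rational(6, 5), Mul(Rational(1, 5), Pow(I, 2))) (Function('k')(I) = Add(Rational(6, 5), Mul(Rational(1, 5), Mul(I, I))) = Add(Rational(6, 5), Mul(Rational(1, 5), Pow(I, 2))))
a = Rational(-3383, 5) (a = Add(2, Mul(-1, Add(Add(Add(Mul(19, Add(Rational(6, 5), Mul(Rational(1, 5), Pow(-4, 2)))), -48), 6928), -6285))) = Add(2, Mul(-1, Add(Add(Add(Mul(19, Add(Rational(6, 5), Mul(Rational(1, 5), 16))), -48), 6928), -6285))) = Add(2, Mul(-1, Add(Add(Add(Mul(19, Add(Rational(6, 5), Rational(16, 5))), -48), 6928), -6285))) = Add(2, Mul(-1, Add(Add(Add(Mul(19, Rational(22, 5)), -48), 6928), -6285))) = Add(2, Mul(-1, Add(Add(Add(Rational(418, 5), -48), 6928), -6285))) = Add(2, Mul(-1, Add(Add(Rational(178, 5), 6928), -6285))) = Add(2, Mul(-1, Add(Rational(34818, 5), -6285))) = Add(2, Mul(-1, Rational(3393, 5))) = Add(2, Rational(-3393, 5)) = Rational(-3383, 5) ≈ -676.60)
Mul(Add(48370, Mul(-11895, Pow(r, -1))), Pow(Add(43850, a), -1)) = Mul(Add(48370, Mul(-11895, Pow(23192, -1))), Pow(Add(43850, Rational(-3383, 5)), -1)) = Mul(Add(48370, Mul(-11895, Rational(1, 23192))), Pow(Rational(215867, 5), -1)) = Mul(Add(48370, Rational(-915, 1784)), Rational(5, 215867)) = Mul(Rational(86291165, 1784), Rational(5, 215867)) = Rational(431455825, 385106728)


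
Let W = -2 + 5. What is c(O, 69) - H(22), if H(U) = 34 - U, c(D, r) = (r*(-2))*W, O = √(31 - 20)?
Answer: -426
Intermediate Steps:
W = 3
O = √11 ≈ 3.3166
c(D, r) = -6*r (c(D, r) = (r*(-2))*3 = -2*r*3 = -6*r)
c(O, 69) - H(22) = -6*69 - (34 - 1*22) = -414 - (34 - 22) = -414 - 1*12 = -414 - 12 = -426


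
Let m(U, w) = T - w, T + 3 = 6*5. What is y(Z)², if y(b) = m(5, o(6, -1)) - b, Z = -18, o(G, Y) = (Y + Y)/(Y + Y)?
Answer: 1936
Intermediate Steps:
o(G, Y) = 1 (o(G, Y) = (2*Y)/((2*Y)) = (2*Y)*(1/(2*Y)) = 1)
T = 27 (T = -3 + 6*5 = -3 + 30 = 27)
m(U, w) = 27 - w
y(b) = 26 - b (y(b) = (27 - 1*1) - b = (27 - 1) - b = 26 - b)
y(Z)² = (26 - 1*(-18))² = (26 + 18)² = 44² = 1936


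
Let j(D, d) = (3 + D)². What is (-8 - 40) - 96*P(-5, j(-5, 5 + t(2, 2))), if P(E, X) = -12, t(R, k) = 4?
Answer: 1104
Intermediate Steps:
(-8 - 40) - 96*P(-5, j(-5, 5 + t(2, 2))) = (-8 - 40) - 96*(-12) = -48 + 1152 = 1104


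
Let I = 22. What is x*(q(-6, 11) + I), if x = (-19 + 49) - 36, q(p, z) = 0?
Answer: -132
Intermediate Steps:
x = -6 (x = 30 - 36 = -6)
x*(q(-6, 11) + I) = -6*(0 + 22) = -6*22 = -132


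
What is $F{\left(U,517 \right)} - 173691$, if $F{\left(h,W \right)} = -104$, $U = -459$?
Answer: $-173795$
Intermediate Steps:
$F{\left(U,517 \right)} - 173691 = -104 - 173691 = -173795$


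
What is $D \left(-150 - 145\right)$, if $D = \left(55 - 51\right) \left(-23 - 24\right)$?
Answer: $55460$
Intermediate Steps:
$D = -188$ ($D = 4 \left(-47\right) = -188$)
$D \left(-150 - 145\right) = - 188 \left(-150 - 145\right) = \left(-188\right) \left(-295\right) = 55460$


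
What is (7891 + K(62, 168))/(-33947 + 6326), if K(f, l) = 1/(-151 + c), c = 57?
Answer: -82417/288486 ≈ -0.28569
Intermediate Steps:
K(f, l) = -1/94 (K(f, l) = 1/(-151 + 57) = 1/(-94) = -1/94)
(7891 + K(62, 168))/(-33947 + 6326) = (7891 - 1/94)/(-33947 + 6326) = (741753/94)/(-27621) = (741753/94)*(-1/27621) = -82417/288486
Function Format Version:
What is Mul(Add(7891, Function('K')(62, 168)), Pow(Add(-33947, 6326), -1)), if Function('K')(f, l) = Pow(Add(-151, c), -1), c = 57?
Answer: Rational(-82417, 288486) ≈ -0.28569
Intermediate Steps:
Function('K')(f, l) = Rational(-1, 94) (Function('K')(f, l) = Pow(Add(-151, 57), -1) = Pow(-94, -1) = Rational(-1, 94))
Mul(Add(7891, Function('K')(62, 168)), Pow(Add(-33947, 6326), -1)) = Mul(Add(7891, Rational(-1, 94)), Pow(Add(-33947, 6326), -1)) = Mul(Rational(741753, 94), Pow(-27621, -1)) = Mul(Rational(741753, 94), Rational(-1, 27621)) = Rational(-82417, 288486)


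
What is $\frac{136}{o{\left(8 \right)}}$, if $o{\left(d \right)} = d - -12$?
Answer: $\frac{34}{5} \approx 6.8$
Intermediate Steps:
$o{\left(d \right)} = 12 + d$ ($o{\left(d \right)} = d + 12 = 12 + d$)
$\frac{136}{o{\left(8 \right)}} = \frac{136}{12 + 8} = \frac{136}{20} = 136 \cdot \frac{1}{20} = \frac{34}{5}$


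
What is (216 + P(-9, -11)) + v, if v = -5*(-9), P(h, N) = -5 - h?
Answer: 265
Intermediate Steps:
v = 45
(216 + P(-9, -11)) + v = (216 + (-5 - 1*(-9))) + 45 = (216 + (-5 + 9)) + 45 = (216 + 4) + 45 = 220 + 45 = 265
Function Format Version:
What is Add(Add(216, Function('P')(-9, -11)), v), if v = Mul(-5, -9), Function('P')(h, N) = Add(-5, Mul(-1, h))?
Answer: 265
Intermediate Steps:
v = 45
Add(Add(216, Function('P')(-9, -11)), v) = Add(Add(216, Add(-5, Mul(-1, -9))), 45) = Add(Add(216, Add(-5, 9)), 45) = Add(Add(216, 4), 45) = Add(220, 45) = 265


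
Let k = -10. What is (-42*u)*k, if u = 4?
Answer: 1680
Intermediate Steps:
(-42*u)*k = -42*4*(-10) = -168*(-10) = 1680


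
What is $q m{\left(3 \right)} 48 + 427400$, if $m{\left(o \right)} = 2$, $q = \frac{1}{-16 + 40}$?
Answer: $427404$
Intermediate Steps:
$q = \frac{1}{24} \approx 0.041667$
$q m{\left(3 \right)} 48 + 427400 = \frac{1}{24} \cdot 2 \cdot 48 + 427400 = \frac{1}{12} \cdot 48 + 427400 = 4 + 427400 = 427404$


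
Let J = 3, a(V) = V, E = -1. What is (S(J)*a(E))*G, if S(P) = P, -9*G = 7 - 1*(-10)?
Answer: 17/3 ≈ 5.6667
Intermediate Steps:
G = -17/9 (G = -(7 - 1*(-10))/9 = -(7 + 10)/9 = -⅑*17 = -17/9 ≈ -1.8889)
(S(J)*a(E))*G = (3*(-1))*(-17/9) = -3*(-17/9) = 17/3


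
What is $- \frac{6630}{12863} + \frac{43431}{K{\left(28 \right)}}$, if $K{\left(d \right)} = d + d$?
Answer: $\frac{558281673}{720328} \approx 775.04$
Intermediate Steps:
$K{\left(d \right)} = 2 d$
$- \frac{6630}{12863} + \frac{43431}{K{\left(28 \right)}} = - \frac{6630}{12863} + \frac{43431}{2 \cdot 28} = \left(-6630\right) \frac{1}{12863} + \frac{43431}{56} = - \frac{6630}{12863} + 43431 \cdot \frac{1}{56} = - \frac{6630}{12863} + \frac{43431}{56} = \frac{558281673}{720328}$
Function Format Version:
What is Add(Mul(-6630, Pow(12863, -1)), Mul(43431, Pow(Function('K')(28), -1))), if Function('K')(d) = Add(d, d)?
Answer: Rational(558281673, 720328) ≈ 775.04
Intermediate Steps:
Function('K')(d) = Mul(2, d)
Add(Mul(-6630, Pow(12863, -1)), Mul(43431, Pow(Function('K')(28), -1))) = Add(Mul(-6630, Pow(12863, -1)), Mul(43431, Pow(Mul(2, 28), -1))) = Add(Mul(-6630, Rational(1, 12863)), Mul(43431, Pow(56, -1))) = Add(Rational(-6630, 12863), Mul(43431, Rational(1, 56))) = Add(Rational(-6630, 12863), Rational(43431, 56)) = Rational(558281673, 720328)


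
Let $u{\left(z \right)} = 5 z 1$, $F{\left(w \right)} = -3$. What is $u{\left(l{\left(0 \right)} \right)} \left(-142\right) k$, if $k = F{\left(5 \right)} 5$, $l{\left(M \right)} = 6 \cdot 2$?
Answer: $127800$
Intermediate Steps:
$l{\left(M \right)} = 12$
$k = -15$ ($k = \left(-3\right) 5 = -15$)
$u{\left(z \right)} = 5 z$
$u{\left(l{\left(0 \right)} \right)} \left(-142\right) k = 5 \cdot 12 \left(-142\right) \left(-15\right) = 60 \left(-142\right) \left(-15\right) = \left(-8520\right) \left(-15\right) = 127800$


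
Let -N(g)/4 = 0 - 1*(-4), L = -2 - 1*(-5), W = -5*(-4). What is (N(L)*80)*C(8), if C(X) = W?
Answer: -25600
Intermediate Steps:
W = 20
C(X) = 20
L = 3 (L = -2 + 5 = 3)
N(g) = -16 (N(g) = -4*(0 - 1*(-4)) = -4*(0 + 4) = -4*4 = -16)
(N(L)*80)*C(8) = -16*80*20 = -1280*20 = -25600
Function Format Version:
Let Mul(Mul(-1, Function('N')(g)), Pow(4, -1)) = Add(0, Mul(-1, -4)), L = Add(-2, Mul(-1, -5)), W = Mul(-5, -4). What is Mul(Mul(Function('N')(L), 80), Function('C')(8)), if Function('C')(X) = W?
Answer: -25600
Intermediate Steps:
W = 20
Function('C')(X) = 20
L = 3 (L = Add(-2, 5) = 3)
Function('N')(g) = -16 (Function('N')(g) = Mul(-4, Add(0, Mul(-1, -4))) = Mul(-4, Add(0, 4)) = Mul(-4, 4) = -16)
Mul(Mul(Function('N')(L), 80), Function('C')(8)) = Mul(Mul(-16, 80), 20) = Mul(-1280, 20) = -25600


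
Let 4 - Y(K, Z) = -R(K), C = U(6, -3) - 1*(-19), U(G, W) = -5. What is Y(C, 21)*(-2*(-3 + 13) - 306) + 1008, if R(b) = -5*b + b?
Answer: 17960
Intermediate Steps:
R(b) = -4*b
C = 14 (C = -5 - 1*(-19) = -5 + 19 = 14)
Y(K, Z) = 4 - 4*K (Y(K, Z) = 4 - (-1)*(-4*K) = 4 - 4*K)
Y(C, 21)*(-2*(-3 + 13) - 306) + 1008 = (4 - 4*14)*(-2*(-3 + 13) - 306) + 1008 = (4 - 56)*(-2*10 - 306) + 1008 = -52*(-20 - 306) + 1008 = -52*(-326) + 1008 = 16952 + 1008 = 17960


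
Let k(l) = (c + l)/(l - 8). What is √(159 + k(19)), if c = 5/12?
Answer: √700293/66 ≈ 12.679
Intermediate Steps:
c = 5/12 (c = 5*(1/12) = 5/12 ≈ 0.41667)
k(l) = (5/12 + l)/(-8 + l) (k(l) = (5/12 + l)/(l - 8) = (5/12 + l)/(-8 + l))
√(159 + k(19)) = √(159 + (5/12 + 19)/(-8 + 19)) = √(159 + (233/12)/11) = √(159 + (1/11)*(233/12)) = √(159 + 233/132) = √(21221/132) = √700293/66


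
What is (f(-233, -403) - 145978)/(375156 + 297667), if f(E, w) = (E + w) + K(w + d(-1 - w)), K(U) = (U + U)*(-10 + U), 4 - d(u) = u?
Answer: 1152608/672823 ≈ 1.7131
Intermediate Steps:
d(u) = 4 - u
K(U) = 2*U*(-10 + U) (K(U) = (2*U)*(-10 + U) = 2*U*(-10 + U))
f(E, w) = E + w + 2*(-5 + 2*w)*(5 + 2*w) (f(E, w) = (E + w) + 2*(w + (4 - (-1 - w)))*(-10 + (w + (4 - (-1 - w)))) = (E + w) + 2*(w + (4 + (1 + w)))*(-10 + (w + (4 + (1 + w)))) = (E + w) + 2*(w + (5 + w))*(-10 + (w + (5 + w))) = (E + w) + 2*(5 + 2*w)*(-10 + (5 + 2*w)) = (E + w) + 2*(5 + 2*w)*(-5 + 2*w) = (E + w) + 2*(-5 + 2*w)*(5 + 2*w) = E + w + 2*(-5 + 2*w)*(5 + 2*w))
(f(-233, -403) - 145978)/(375156 + 297667) = ((-50 - 233 - 403 + 8*(-403)²) - 145978)/(375156 + 297667) = ((-50 - 233 - 403 + 8*162409) - 145978)/672823 = ((-50 - 233 - 403 + 1299272) - 145978)*(1/672823) = (1298586 - 145978)*(1/672823) = 1152608*(1/672823) = 1152608/672823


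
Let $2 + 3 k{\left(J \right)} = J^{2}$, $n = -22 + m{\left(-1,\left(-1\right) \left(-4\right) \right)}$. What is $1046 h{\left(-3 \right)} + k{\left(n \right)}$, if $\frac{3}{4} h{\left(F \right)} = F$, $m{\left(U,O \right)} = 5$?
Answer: $- \frac{12265}{3} \approx -4088.3$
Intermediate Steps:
$h{\left(F \right)} = \frac{4 F}{3}$
$n = -17$ ($n = -22 + 5 = -17$)
$k{\left(J \right)} = - \frac{2}{3} + \frac{J^{2}}{3}$
$1046 h{\left(-3 \right)} + k{\left(n \right)} = 1046 \cdot \frac{4}{3} \left(-3\right) - \left(\frac{2}{3} - \frac{\left(-17\right)^{2}}{3}\right) = 1046 \left(-4\right) + \left(- \frac{2}{3} + \frac{1}{3} \cdot 289\right) = -4184 + \left(- \frac{2}{3} + \frac{289}{3}\right) = -4184 + \frac{287}{3} = - \frac{12265}{3}$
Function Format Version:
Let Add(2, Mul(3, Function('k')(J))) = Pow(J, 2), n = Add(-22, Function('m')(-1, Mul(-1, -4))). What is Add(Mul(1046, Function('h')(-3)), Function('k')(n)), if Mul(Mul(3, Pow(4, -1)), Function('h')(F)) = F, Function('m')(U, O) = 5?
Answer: Rational(-12265, 3) ≈ -4088.3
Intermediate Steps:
Function('h')(F) = Mul(Rational(4, 3), F)
n = -17 (n = Add(-22, 5) = -17)
Function('k')(J) = Add(Rational(-2, 3), Mul(Rational(1, 3), Pow(J, 2)))
Add(Mul(1046, Function('h')(-3)), Function('k')(n)) = Add(Mul(1046, Mul(Rational(4, 3), -3)), Add(Rational(-2, 3), Mul(Rational(1, 3), Pow(-17, 2)))) = Add(Mul(1046, -4), Add(Rational(-2, 3), Mul(Rational(1, 3), 289))) = Add(-4184, Add(Rational(-2, 3), Rational(289, 3))) = Add(-4184, Rational(287, 3)) = Rational(-12265, 3)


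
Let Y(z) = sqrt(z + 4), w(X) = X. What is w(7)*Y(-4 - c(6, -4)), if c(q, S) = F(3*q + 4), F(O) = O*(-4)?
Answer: 14*sqrt(22) ≈ 65.666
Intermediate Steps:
F(O) = -4*O
c(q, S) = -16 - 12*q (c(q, S) = -4*(3*q + 4) = -4*(4 + 3*q) = -16 - 12*q)
Y(z) = sqrt(4 + z)
w(7)*Y(-4 - c(6, -4)) = 7*sqrt(4 + (-4 - (-16 - 12*6))) = 7*sqrt(4 + (-4 - (-16 - 72))) = 7*sqrt(4 + (-4 - 1*(-88))) = 7*sqrt(4 + (-4 + 88)) = 7*sqrt(4 + 84) = 7*sqrt(88) = 7*(2*sqrt(22)) = 14*sqrt(22)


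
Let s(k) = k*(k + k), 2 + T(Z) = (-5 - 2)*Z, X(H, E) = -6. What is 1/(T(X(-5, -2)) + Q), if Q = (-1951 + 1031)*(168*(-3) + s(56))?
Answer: -1/5306520 ≈ -1.8845e-7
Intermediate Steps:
T(Z) = -2 - 7*Z (T(Z) = -2 + (-5 - 2)*Z = -2 - 7*Z)
s(k) = 2*k² (s(k) = k*(2*k) = 2*k²)
Q = -5306560 (Q = (-1951 + 1031)*(168*(-3) + 2*56²) = -920*(-504 + 2*3136) = -920*(-504 + 6272) = -920*5768 = -5306560)
1/(T(X(-5, -2)) + Q) = 1/((-2 - 7*(-6)) - 5306560) = 1/((-2 + 42) - 5306560) = 1/(40 - 5306560) = 1/(-5306520) = -1/5306520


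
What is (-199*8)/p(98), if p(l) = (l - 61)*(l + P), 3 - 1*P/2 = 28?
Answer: -199/222 ≈ -0.89640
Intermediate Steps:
P = -50 (P = 6 - 2*28 = 6 - 56 = -50)
p(l) = (-61 + l)*(-50 + l) (p(l) = (l - 61)*(l - 50) = (-61 + l)*(-50 + l))
(-199*8)/p(98) = (-199*8)/(3050 + 98² - 111*98) = -1592/(3050 + 9604 - 10878) = -1592/1776 = -1592*1/1776 = -199/222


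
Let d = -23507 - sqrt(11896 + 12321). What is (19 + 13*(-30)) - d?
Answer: 23136 + sqrt(24217) ≈ 23292.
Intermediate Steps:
d = -23507 - sqrt(24217) ≈ -23663.
(19 + 13*(-30)) - d = (19 + 13*(-30)) - (-23507 - sqrt(24217)) = (19 - 390) + (23507 + sqrt(24217)) = -371 + (23507 + sqrt(24217)) = 23136 + sqrt(24217)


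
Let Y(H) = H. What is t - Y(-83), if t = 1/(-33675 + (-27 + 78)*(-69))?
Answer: 3087101/37194 ≈ 83.000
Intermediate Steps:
t = -1/37194 (t = 1/(-33675 + 51*(-69)) = 1/(-33675 - 3519) = 1/(-37194) = -1/37194 ≈ -2.6886e-5)
t - Y(-83) = -1/37194 - 1*(-83) = -1/37194 + 83 = 3087101/37194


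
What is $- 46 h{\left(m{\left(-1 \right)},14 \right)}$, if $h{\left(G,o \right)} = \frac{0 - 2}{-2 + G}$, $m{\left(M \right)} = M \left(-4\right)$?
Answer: $46$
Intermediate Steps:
$m{\left(M \right)} = - 4 M$
$h{\left(G,o \right)} = - \frac{2}{-2 + G}$
$- 46 h{\left(m{\left(-1 \right)},14 \right)} = - 46 \left(- \frac{2}{-2 - -4}\right) = - 46 \left(- \frac{2}{-2 + 4}\right) = - 46 \left(- \frac{2}{2}\right) = - 46 \left(\left(-2\right) \frac{1}{2}\right) = \left(-46\right) \left(-1\right) = 46$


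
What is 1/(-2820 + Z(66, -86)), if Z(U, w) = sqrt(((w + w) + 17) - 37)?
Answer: -235/662716 - I*sqrt(3)/994074 ≈ -0.0003546 - 1.7424e-6*I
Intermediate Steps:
Z(U, w) = sqrt(-20 + 2*w) (Z(U, w) = sqrt((2*w + 17) - 37) = sqrt((17 + 2*w) - 37) = sqrt(-20 + 2*w))
1/(-2820 + Z(66, -86)) = 1/(-2820 + sqrt(-20 + 2*(-86))) = 1/(-2820 + sqrt(-20 - 172)) = 1/(-2820 + sqrt(-192)) = 1/(-2820 + 8*I*sqrt(3))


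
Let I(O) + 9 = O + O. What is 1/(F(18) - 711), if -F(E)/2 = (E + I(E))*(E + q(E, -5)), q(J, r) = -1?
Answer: -1/2241 ≈ -0.00044623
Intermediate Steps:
I(O) = -9 + 2*O (I(O) = -9 + (O + O) = -9 + 2*O)
F(E) = -2*(-1 + E)*(-9 + 3*E) (F(E) = -2*(E + (-9 + 2*E))*(E - 1) = -2*(-9 + 3*E)*(-1 + E) = -2*(-1 + E)*(-9 + 3*E))
1/(F(18) - 711) = 1/((-18 - 6*18**2 + 24*18) - 711) = 1/((-18 - 6*324 + 432) - 711) = 1/((-18 - 1944 + 432) - 711) = 1/(-1530 - 711) = 1/(-2241) = -1/2241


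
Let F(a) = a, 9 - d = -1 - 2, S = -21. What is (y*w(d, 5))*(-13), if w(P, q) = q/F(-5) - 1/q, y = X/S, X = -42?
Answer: 156/5 ≈ 31.200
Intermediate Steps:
d = 12 (d = 9 - (-1 - 2) = 9 - 1*(-3) = 9 + 3 = 12)
y = 2 (y = -42/(-21) = -42*(-1/21) = 2)
w(P, q) = -1/q - q/5 (w(P, q) = q/(-5) - 1/q = q*(-1/5) - 1/q = -q/5 - 1/q = -1/q - q/5)
(y*w(d, 5))*(-13) = (2*(-1/5 - 1/5*5))*(-13) = (2*(-1*1/5 - 1))*(-13) = (2*(-1/5 - 1))*(-13) = (2*(-6/5))*(-13) = -12/5*(-13) = 156/5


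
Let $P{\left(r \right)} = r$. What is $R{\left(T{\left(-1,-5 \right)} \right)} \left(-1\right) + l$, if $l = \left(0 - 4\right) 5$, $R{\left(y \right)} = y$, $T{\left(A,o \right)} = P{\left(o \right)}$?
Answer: $-15$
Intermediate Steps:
$T{\left(A,o \right)} = o$
$l = -20$ ($l = \left(-4\right) 5 = -20$)
$R{\left(T{\left(-1,-5 \right)} \right)} \left(-1\right) + l = \left(-5\right) \left(-1\right) - 20 = 5 - 20 = -15$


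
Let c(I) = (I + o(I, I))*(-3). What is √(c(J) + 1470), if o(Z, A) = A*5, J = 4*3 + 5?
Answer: 2*√291 ≈ 34.117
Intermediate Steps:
J = 17 (J = 12 + 5 = 17)
o(Z, A) = 5*A
c(I) = -18*I (c(I) = (I + 5*I)*(-3) = (6*I)*(-3) = -18*I)
√(c(J) + 1470) = √(-18*17 + 1470) = √(-306 + 1470) = √1164 = 2*√291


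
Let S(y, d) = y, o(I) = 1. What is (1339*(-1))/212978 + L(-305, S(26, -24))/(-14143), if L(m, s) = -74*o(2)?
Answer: -3177105/3012147854 ≈ -0.0010548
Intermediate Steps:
L(m, s) = -74 (L(m, s) = -74*1 = -74)
(1339*(-1))/212978 + L(-305, S(26, -24))/(-14143) = (1339*(-1))/212978 - 74/(-14143) = -1339*1/212978 - 74*(-1/14143) = -1339/212978 + 74/14143 = -3177105/3012147854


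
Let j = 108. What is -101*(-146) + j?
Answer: 14854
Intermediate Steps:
-101*(-146) + j = -101*(-146) + 108 = 14746 + 108 = 14854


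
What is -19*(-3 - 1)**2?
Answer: -304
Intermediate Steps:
-19*(-3 - 1)**2 = -19*(-4)**2 = -19*16 = -304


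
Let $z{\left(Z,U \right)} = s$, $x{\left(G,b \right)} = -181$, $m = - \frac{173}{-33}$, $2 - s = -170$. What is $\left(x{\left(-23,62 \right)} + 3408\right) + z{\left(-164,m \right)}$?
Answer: $3399$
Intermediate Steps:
$s = 172$ ($s = 2 - -170 = 2 + 170 = 172$)
$m = \frac{173}{33}$ ($m = \left(-173\right) \left(- \frac{1}{33}\right) = \frac{173}{33} \approx 5.2424$)
$z{\left(Z,U \right)} = 172$
$\left(x{\left(-23,62 \right)} + 3408\right) + z{\left(-164,m \right)} = \left(-181 + 3408\right) + 172 = 3227 + 172 = 3399$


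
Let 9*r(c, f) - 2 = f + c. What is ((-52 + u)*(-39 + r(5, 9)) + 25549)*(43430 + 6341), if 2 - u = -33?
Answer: 11727839356/9 ≈ 1.3031e+9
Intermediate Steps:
u = 35 (u = 2 - 1*(-33) = 2 + 33 = 35)
r(c, f) = 2/9 + c/9 + f/9 (r(c, f) = 2/9 + (f + c)/9 = 2/9 + (c + f)/9 = 2/9 + (c/9 + f/9) = 2/9 + c/9 + f/9)
((-52 + u)*(-39 + r(5, 9)) + 25549)*(43430 + 6341) = ((-52 + 35)*(-39 + (2/9 + (1/9)*5 + (1/9)*9)) + 25549)*(43430 + 6341) = (-17*(-39 + (2/9 + 5/9 + 1)) + 25549)*49771 = (-17*(-39 + 16/9) + 25549)*49771 = (-17*(-335/9) + 25549)*49771 = (5695/9 + 25549)*49771 = (235636/9)*49771 = 11727839356/9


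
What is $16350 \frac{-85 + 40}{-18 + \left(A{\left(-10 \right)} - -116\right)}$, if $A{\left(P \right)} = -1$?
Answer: $- \frac{735750}{97} \approx -7585.1$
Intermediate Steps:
$16350 \frac{-85 + 40}{-18 + \left(A{\left(-10 \right)} - -116\right)} = 16350 \frac{-85 + 40}{-18 - -115} = 16350 \left(- \frac{45}{-18 + \left(-1 + 116\right)}\right) = 16350 \left(- \frac{45}{-18 + 115}\right) = 16350 \left(- \frac{45}{97}\right) = - \frac{735750}{97}$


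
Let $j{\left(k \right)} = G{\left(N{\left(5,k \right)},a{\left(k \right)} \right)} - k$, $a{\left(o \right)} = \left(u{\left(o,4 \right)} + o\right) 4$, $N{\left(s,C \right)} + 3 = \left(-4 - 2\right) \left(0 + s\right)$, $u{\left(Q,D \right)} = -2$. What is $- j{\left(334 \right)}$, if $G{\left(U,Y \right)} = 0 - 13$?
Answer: $347$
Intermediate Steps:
$N{\left(s,C \right)} = -3 - 6 s$ ($N{\left(s,C \right)} = -3 + \left(-4 - 2\right) \left(0 + s\right) = -3 - 6 s$)
$a{\left(o \right)} = -8 + 4 o$ ($a{\left(o \right)} = \left(-2 + o\right) 4 = -8 + 4 o$)
$G{\left(U,Y \right)} = -13$ ($G{\left(U,Y \right)} = 0 - 13 = -13$)
$j{\left(k \right)} = -13 - k$
$- j{\left(334 \right)} = - (-13 - 334) = \left(-1\right) \left(-347\right) = 347$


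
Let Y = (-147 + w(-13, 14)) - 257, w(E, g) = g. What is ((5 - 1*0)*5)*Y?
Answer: -9750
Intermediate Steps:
Y = -390 (Y = (-147 + 14) - 257 = -133 - 257 = -390)
((5 - 1*0)*5)*Y = ((5 - 1*0)*5)*(-390) = ((5 + 0)*5)*(-390) = (5*5)*(-390) = 25*(-390) = -9750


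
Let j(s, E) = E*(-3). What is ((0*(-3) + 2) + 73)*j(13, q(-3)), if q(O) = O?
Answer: 675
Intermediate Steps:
j(s, E) = -3*E
((0*(-3) + 2) + 73)*j(13, q(-3)) = ((0*(-3) + 2) + 73)*(-3*(-3)) = ((0 + 2) + 73)*9 = (2 + 73)*9 = 75*9 = 675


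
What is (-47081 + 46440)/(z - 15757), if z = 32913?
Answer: -641/17156 ≈ -0.037363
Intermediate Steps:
(-47081 + 46440)/(z - 15757) = (-47081 + 46440)/(32913 - 15757) = -641/17156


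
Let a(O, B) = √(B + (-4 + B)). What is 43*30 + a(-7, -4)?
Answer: 1290 + 2*I*√3 ≈ 1290.0 + 3.4641*I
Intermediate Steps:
a(O, B) = √(-4 + 2*B)
43*30 + a(-7, -4) = 43*30 + √(-4 + 2*(-4)) = 1290 + √(-4 - 8) = 1290 + √(-12) = 1290 + 2*I*√3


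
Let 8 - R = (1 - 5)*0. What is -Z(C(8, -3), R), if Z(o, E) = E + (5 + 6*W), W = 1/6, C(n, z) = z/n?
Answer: -14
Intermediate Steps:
R = 8 (R = 8 - (1 - 5)*0 = 8 - (-4)*0 = 8 - 1*0 = 8 + 0 = 8)
W = 1/6 ≈ 0.16667
Z(o, E) = 6 + E (Z(o, E) = E + (5 + 6*(1/6)) = E + (5 + 1) = E + 6 = 6 + E)
-Z(C(8, -3), R) = -(6 + 8) = -1*14 = -14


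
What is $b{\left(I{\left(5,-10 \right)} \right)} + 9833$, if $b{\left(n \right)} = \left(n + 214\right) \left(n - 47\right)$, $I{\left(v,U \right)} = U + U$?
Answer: $-3165$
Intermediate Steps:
$I{\left(v,U \right)} = 2 U$
$b{\left(n \right)} = \left(-47 + n\right) \left(214 + n\right)$ ($b{\left(n \right)} = \left(214 + n\right) \left(-47 + n\right) = \left(-47 + n\right) \left(214 + n\right)$)
$b{\left(I{\left(5,-10 \right)} \right)} + 9833 = \left(-10058 + \left(2 \left(-10\right)\right)^{2} + 167 \cdot 2 \left(-10\right)\right) + 9833 = \left(-10058 + \left(-20\right)^{2} + 167 \left(-20\right)\right) + 9833 = \left(-10058 + 400 - 3340\right) + 9833 = -12998 + 9833 = -3165$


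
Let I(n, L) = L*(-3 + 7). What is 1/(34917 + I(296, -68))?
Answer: 1/34645 ≈ 2.8864e-5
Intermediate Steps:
I(n, L) = 4*L (I(n, L) = L*4 = 4*L)
1/(34917 + I(296, -68)) = 1/(34917 + 4*(-68)) = 1/(34917 - 272) = 1/34645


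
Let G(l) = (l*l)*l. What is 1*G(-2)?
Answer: -8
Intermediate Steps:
G(l) = l³ (G(l) = l²*l = l³)
1*G(-2) = 1*(-2)³ = 1*(-8) = -8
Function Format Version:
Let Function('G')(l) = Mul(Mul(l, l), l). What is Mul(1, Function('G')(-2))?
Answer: -8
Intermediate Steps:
Function('G')(l) = Pow(l, 3) (Function('G')(l) = Mul(Pow(l, 2), l) = Pow(l, 3))
Mul(1, Function('G')(-2)) = Mul(1, Pow(-2, 3)) = Mul(1, -8) = -8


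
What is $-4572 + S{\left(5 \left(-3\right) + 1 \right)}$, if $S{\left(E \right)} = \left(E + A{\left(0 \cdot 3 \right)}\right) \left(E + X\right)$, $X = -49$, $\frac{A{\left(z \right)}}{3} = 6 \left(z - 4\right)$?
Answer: $846$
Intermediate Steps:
$A{\left(z \right)} = -72 + 18 z$ ($A{\left(z \right)} = 3 \cdot 6 \left(z - 4\right) = 3 \cdot 6 \left(-4 + z\right) = 3 \left(-24 + 6 z\right) = -72 + 18 z$)
$S{\left(E \right)} = \left(-72 + E\right) \left(-49 + E\right)$ ($S{\left(E \right)} = \left(E - \left(72 - 18 \cdot 0 \cdot 3\right)\right) \left(E - 49\right) = \left(E + \left(-72 + 18 \cdot 0\right)\right) \left(-49 + E\right) = \left(E + \left(-72 + 0\right)\right) \left(-49 + E\right) = \left(E - 72\right) \left(-49 + E\right) = \left(-72 + E\right) \left(-49 + E\right)$)
$-4572 + S{\left(5 \left(-3\right) + 1 \right)} = -4572 + \left(3528 + \left(5 \left(-3\right) + 1\right)^{2} - 121 \left(5 \left(-3\right) + 1\right)\right) = -4572 + \left(3528 + \left(-15 + 1\right)^{2} - 121 \left(-15 + 1\right)\right) = -4572 + \left(3528 + \left(-14\right)^{2} - -1694\right) = -4572 + \left(3528 + 196 + 1694\right) = -4572 + 5418 = 846$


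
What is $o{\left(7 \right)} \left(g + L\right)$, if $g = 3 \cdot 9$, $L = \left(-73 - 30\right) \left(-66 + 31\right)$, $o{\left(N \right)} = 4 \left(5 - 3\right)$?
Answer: $29056$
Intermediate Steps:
$o{\left(N \right)} = 8$ ($o{\left(N \right)} = 4 \cdot 2 = 8$)
$L = 3605$ ($L = \left(-103\right) \left(-35\right) = 3605$)
$g = 27$
$o{\left(7 \right)} \left(g + L\right) = 8 \left(27 + 3605\right) = 8 \cdot 3632 = 29056$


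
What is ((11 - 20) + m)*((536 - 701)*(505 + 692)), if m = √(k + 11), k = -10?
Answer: 1580040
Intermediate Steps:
m = 1 (m = √(-10 + 11) = √1 = 1)
((11 - 20) + m)*((536 - 701)*(505 + 692)) = ((11 - 20) + 1)*((536 - 701)*(505 + 692)) = (-9 + 1)*(-165*1197) = -8*(-197505) = 1580040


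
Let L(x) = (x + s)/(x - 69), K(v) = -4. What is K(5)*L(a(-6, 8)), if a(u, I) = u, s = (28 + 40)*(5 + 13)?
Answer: 1624/25 ≈ 64.960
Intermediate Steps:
s = 1224 (s = 68*18 = 1224)
L(x) = (1224 + x)/(-69 + x) (L(x) = (x + 1224)/(x - 69) = (1224 + x)/(-69 + x))
K(5)*L(a(-6, 8)) = -4*(1224 - 6)/(-69 - 6) = -4*1218/(-75) = -(-4)*1218/75 = -4*(-406/25) = 1624/25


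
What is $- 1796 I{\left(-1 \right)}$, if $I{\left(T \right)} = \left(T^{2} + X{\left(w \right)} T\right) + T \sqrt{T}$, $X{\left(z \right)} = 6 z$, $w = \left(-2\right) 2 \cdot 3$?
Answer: $-131108 + 1796 i \approx -1.3111 \cdot 10^{5} + 1796.0 i$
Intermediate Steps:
$w = -12$ ($w = \left(-4\right) 3 = -12$)
$I{\left(T \right)} = T^{2} + T^{\frac{3}{2}} - 72 T$ ($I{\left(T \right)} = \left(T^{2} + 6 \left(-12\right) T\right) + T \sqrt{T} = \left(T^{2} - 72 T\right) + T^{\frac{3}{2}} = T^{2} + T^{\frac{3}{2}} - 72 T$)
$- 1796 I{\left(-1 \right)} = - 1796 \left(\left(-1\right)^{2} + \left(-1\right)^{\frac{3}{2}} - -72\right) = - 1796 \left(1 - i + 72\right) = - 1796 \left(73 - i\right) = -131108 + 1796 i$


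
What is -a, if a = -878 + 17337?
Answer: -16459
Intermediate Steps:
a = 16459
-a = -1*16459 = -16459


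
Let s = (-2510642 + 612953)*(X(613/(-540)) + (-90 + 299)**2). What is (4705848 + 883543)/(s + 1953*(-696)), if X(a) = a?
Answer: -1006090380/14920588488341 ≈ -6.7430e-5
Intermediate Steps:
s = -14920343816501/180 (s = (-2510642 + 612953)*(613/(-540) + (-90 + 299)**2) = -1897689*(613*(-1/540) + 209**2) = -1897689*(-613/540 + 43681) = -1897689*23587127/540 = -14920343816501/180 ≈ -8.2891e+10)
(4705848 + 883543)/(s + 1953*(-696)) = (4705848 + 883543)/(-14920343816501/180 + 1953*(-696)) = 5589391/(-14920343816501/180 - 1359288) = 5589391/(-14920588488341/180) = 5589391*(-180/14920588488341) = -1006090380/14920588488341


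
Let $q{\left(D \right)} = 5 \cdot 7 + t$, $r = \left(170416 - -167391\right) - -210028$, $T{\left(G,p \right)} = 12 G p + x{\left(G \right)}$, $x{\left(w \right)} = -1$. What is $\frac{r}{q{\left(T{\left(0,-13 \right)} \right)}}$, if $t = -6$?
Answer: $\frac{547835}{29} \approx 18891.0$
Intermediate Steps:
$T{\left(G,p \right)} = -1 + 12 G p$ ($T{\left(G,p \right)} = 12 G p - 1 = -1 + 12 G p$)
$r = 547835$ ($r = \left(170416 + 167391\right) + 210028 = 337807 + 210028 = 547835$)
$q{\left(D \right)} = 29$ ($q{\left(D \right)} = 5 \cdot 7 - 6 = 35 - 6 = 29$)
$\frac{r}{q{\left(T{\left(0,-13 \right)} \right)}} = \frac{547835}{29}$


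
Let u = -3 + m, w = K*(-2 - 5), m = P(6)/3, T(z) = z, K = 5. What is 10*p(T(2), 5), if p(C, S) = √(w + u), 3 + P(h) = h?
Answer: 10*I*√37 ≈ 60.828*I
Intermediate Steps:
P(h) = -3 + h
m = 1 (m = (-3 + 6)/3 = 3*(⅓) = 1)
w = -35 (w = 5*(-2 - 5) = 5*(-7) = -35)
u = -2 (u = -3 + 1 = -2)
p(C, S) = I*√37 (p(C, S) = √(-35 - 2) = √(-37) = I*√37)
10*p(T(2), 5) = 10*(I*√37) = 10*I*√37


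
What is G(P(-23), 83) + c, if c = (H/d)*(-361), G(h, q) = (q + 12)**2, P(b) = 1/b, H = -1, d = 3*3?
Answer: 81586/9 ≈ 9065.1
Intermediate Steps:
d = 9
G(h, q) = (12 + q)**2
c = 361/9 (c = -1/9*(-361) = 361/9 ≈ 40.111)
G(P(-23), 83) + c = (12 + 83)**2 + 361/9 = 95**2 + 361/9 = 9025 + 361/9 = 81586/9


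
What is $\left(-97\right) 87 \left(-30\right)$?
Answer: $253170$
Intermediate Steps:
$\left(-97\right) 87 \left(-30\right) = \left(-8439\right) \left(-30\right) = 253170$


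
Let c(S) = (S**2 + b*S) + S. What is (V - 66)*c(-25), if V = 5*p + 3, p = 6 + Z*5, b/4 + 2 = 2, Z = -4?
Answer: -79800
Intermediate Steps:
b = 0 (b = -8 + 4*2 = -8 + 8 = 0)
p = -14 (p = 6 - 4*5 = 6 - 20 = -14)
c(S) = S + S**2 (c(S) = (S**2 + 0*S) + S = (S**2 + 0) + S = S**2 + S = S + S**2)
V = -67 (V = 5*(-14) + 3 = -70 + 3 = -67)
(V - 66)*c(-25) = (-67 - 66)*(-25*(1 - 25)) = -(-3325)*(-24) = -133*600 = -79800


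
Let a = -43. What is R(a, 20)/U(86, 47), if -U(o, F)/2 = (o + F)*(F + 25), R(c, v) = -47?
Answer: 47/19152 ≈ 0.0024540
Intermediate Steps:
U(o, F) = -2*(25 + F)*(F + o) (U(o, F) = -2*(o + F)*(F + 25) = -2*(F + o)*(25 + F) = -2*(25 + F)*(F + o))
R(a, 20)/U(86, 47) = -47/(-50*47 - 50*86 - 2*47**2 - 2*47*86) = -47/(-2350 - 4300 - 2*2209 - 8084) = -47/(-2350 - 4300 - 4418 - 8084) = -47/(-19152) = -47*(-1/19152) = 47/19152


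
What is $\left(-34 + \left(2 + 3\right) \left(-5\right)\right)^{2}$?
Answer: $3481$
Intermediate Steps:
$\left(-34 + \left(2 + 3\right) \left(-5\right)\right)^{2} = \left(-34 + 5 \left(-5\right)\right)^{2} = \left(-34 - 25\right)^{2} = \left(-59\right)^{2} = 3481$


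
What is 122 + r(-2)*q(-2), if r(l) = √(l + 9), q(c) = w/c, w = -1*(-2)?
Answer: 122 - √7 ≈ 119.35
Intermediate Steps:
w = 2
q(c) = 2/c
r(l) = √(9 + l)
122 + r(-2)*q(-2) = 122 + √(9 - 2)*(2/(-2)) = 122 + √7*(2*(-½)) = 122 + √7*(-1) = 122 - √7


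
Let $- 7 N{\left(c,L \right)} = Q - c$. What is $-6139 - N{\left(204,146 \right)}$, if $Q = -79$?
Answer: $- \frac{43256}{7} \approx -6179.4$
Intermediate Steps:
$N{\left(c,L \right)} = \frac{79}{7} + \frac{c}{7}$ ($N{\left(c,L \right)} = - \frac{-79 - c}{7} = \frac{79}{7} + \frac{c}{7}$)
$-6139 - N{\left(204,146 \right)} = -6139 - \left(\frac{79}{7} + \frac{1}{7} \cdot 204\right) = -6139 - \left(\frac{79}{7} + \frac{204}{7}\right) = -6139 - \frac{283}{7} = - \frac{43256}{7}$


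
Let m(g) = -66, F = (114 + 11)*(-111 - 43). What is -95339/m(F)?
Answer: 95339/66 ≈ 1444.5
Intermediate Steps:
F = -19250 (F = 125*(-154) = -19250)
-95339/m(F) = -95339/(-66) = -95339*(-1/66) = 95339/66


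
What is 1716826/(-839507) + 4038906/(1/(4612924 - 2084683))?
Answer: 8572481120670960596/839507 ≈ 1.0211e+13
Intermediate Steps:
1716826/(-839507) + 4038906/(1/(4612924 - 2084683)) = 1716826*(-1/839507) + 4038906/(1/2528241) = -1716826/839507 + 4038906/(1/2528241) = -1716826/839507 + 4038906*2528241 = -1716826/839507 + 10211327744346 = 8572481120670960596/839507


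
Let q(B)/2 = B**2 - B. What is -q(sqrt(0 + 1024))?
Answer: -1984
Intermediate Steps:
q(B) = -2*B + 2*B**2 (q(B) = 2*(B**2 - B) = -2*B + 2*B**2)
-q(sqrt(0 + 1024)) = -2*sqrt(0 + 1024)*(-1 + sqrt(0 + 1024)) = -2*sqrt(1024)*(-1 + sqrt(1024)) = -2*32*(-1 + 32) = -2*32*31 = -1*1984 = -1984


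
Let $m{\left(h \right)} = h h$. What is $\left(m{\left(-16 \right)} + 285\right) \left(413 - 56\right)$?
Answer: $193137$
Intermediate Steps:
$m{\left(h \right)} = h^{2}$
$\left(m{\left(-16 \right)} + 285\right) \left(413 - 56\right) = \left(\left(-16\right)^{2} + 285\right) \left(413 - 56\right) = \left(256 + 285\right) 357 = 541 \cdot 357 = 193137$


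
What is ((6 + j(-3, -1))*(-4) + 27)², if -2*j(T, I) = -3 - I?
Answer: 1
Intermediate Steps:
j(T, I) = 3/2 + I/2 (j(T, I) = -(-3 - I)/2 = 3/2 + I/2)
((6 + j(-3, -1))*(-4) + 27)² = ((6 + (3/2 + (½)*(-1)))*(-4) + 27)² = ((6 + (3/2 - ½))*(-4) + 27)² = ((6 + 1)*(-4) + 27)² = (7*(-4) + 27)² = (-28 + 27)² = (-1)² = 1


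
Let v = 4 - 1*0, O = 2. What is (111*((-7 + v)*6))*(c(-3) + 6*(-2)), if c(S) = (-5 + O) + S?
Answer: 35964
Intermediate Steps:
v = 4 (v = 4 + 0 = 4)
c(S) = -3 + S (c(S) = (-5 + 2) + S = -3 + S)
(111*((-7 + v)*6))*(c(-3) + 6*(-2)) = (111*((-7 + 4)*6))*((-3 - 3) + 6*(-2)) = (111*(-3*6))*(-6 - 12) = (111*(-18))*(-18) = -1998*(-18) = 35964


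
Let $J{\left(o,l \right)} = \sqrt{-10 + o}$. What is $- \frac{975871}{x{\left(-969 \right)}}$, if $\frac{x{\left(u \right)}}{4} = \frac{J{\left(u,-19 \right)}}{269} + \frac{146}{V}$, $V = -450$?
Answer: $\frac{1159851398504175}{1740694576} + \frac{13289533261875 i \sqrt{979}}{1740694576} \approx 6.6632 \cdot 10^{5} + 2.3888 \cdot 10^{5} i$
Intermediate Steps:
$x{\left(u \right)} = - \frac{292}{225} + \frac{4 \sqrt{-10 + u}}{269}$ ($x{\left(u \right)} = 4 \left(\frac{\sqrt{-10 + u}}{269} + \frac{146}{-450}\right) = 4 \left(\sqrt{-10 + u} \frac{1}{269} + 146 \left(- \frac{1}{450}\right)\right) = 4 \left(\frac{\sqrt{-10 + u}}{269} - \frac{73}{225}\right) = 4 \left(- \frac{73}{225} + \frac{\sqrt{-10 + u}}{269}\right) = - \frac{292}{225} + \frac{4 \sqrt{-10 + u}}{269}$)
$- \frac{975871}{x{\left(-969 \right)}} = - \frac{975871}{- \frac{292}{225} + \frac{4 \sqrt{-10 - 969}}{269}} = - \frac{975871}{- \frac{292}{225} + \frac{4 \sqrt{-979}}{269}} = - \frac{975871}{- \frac{292}{225} + \frac{4 i \sqrt{979}}{269}}$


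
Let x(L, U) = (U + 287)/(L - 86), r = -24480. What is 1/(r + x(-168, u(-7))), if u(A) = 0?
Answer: -254/6218207 ≈ -4.0848e-5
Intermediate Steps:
x(L, U) = (287 + U)/(-86 + L)
1/(r + x(-168, u(-7))) = 1/(-24480 + (287 + 0)/(-86 - 168)) = 1/(-24480 + 287/(-254)) = 1/(-24480 - 1/254*287) = 1/(-24480 - 287/254) = 1/(-6218207/254) = -254/6218207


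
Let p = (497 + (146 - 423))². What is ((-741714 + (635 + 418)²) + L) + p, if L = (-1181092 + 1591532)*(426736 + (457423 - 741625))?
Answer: 58502070455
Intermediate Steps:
L = 58501654960 (L = 410440*(426736 - 284202) = 410440*142534 = 58501654960)
p = 48400 (p = (497 - 277)² = 220² = 48400)
((-741714 + (635 + 418)²) + L) + p = ((-741714 + (635 + 418)²) + 58501654960) + 48400 = ((-741714 + 1053²) + 58501654960) + 48400 = ((-741714 + 1108809) + 58501654960) + 48400 = (367095 + 58501654960) + 48400 = 58502022055 + 48400 = 58502070455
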